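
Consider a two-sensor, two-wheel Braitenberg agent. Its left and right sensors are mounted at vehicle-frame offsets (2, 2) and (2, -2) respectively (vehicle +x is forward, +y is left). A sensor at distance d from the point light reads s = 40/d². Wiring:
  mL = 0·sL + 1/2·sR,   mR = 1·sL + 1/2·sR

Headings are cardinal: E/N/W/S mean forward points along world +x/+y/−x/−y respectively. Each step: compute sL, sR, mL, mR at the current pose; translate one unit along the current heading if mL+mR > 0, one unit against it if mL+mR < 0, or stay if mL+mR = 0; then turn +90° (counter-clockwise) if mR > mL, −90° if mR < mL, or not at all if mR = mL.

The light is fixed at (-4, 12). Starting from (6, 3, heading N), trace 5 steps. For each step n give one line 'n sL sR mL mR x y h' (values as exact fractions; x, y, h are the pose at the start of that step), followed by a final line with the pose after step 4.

n=0: pose=(6,3,N); sL=40/113, sR=40/193; mL=20/193, mR=9980/21809; mL+mR=12240/21809 → advance +1; mR−mL=40/113 → turn +1·90°
n=1: pose=(6,4,W); sL=10/41, sR=2/5; mL=1/5, mR=91/205; mL+mR=132/205 → advance +1; mR−mL=10/41 → turn +1·90°
n=2: pose=(5,4,S); sL=40/221, sR=40/149; mL=20/149, mR=10380/32929; mL+mR=14800/32929 → advance +1; mR−mL=40/221 → turn +1·90°
n=3: pose=(5,3,E); sL=4/17, sR=20/121; mL=10/121, mR=654/2057; mL+mR=824/2057 → advance +1; mR−mL=4/17 → turn +1·90°
n=4: pose=(6,3,N); sL=40/113, sR=40/193; mL=20/193, mR=9980/21809; mL+mR=12240/21809 → advance +1; mR−mL=40/113 → turn +1·90°

0 40/113 40/193 20/193 9980/21809 6 3 N
1 10/41 2/5 1/5 91/205 6 4 W
2 40/221 40/149 20/149 10380/32929 5 4 S
3 4/17 20/121 10/121 654/2057 5 3 E
4 40/113 40/193 20/193 9980/21809 6 3 N
final 6 4 W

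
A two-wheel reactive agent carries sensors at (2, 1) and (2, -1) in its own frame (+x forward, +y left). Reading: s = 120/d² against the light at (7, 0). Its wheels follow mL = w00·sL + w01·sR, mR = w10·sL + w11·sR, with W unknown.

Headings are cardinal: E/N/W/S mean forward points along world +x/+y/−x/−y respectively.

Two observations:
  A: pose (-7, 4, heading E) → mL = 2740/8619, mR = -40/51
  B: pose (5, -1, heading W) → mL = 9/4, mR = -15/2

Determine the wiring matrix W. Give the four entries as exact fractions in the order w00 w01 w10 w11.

obs A: pose=(-7,4,E) → sL=120/169, sR=40/51, mL=2740/8619, mR=-40/51
obs B: pose=(5,-1,W) → sL=6, sR=15/2, mL=9/4, mR=-15/2
sensor matrix S = [[120/169, 40/51], [6, 15/2]]; det S = 1780/2873
solve [mL_A; mL_B] = S·[w00; w01] and [mR_A; mR_B] = S·[w10; w11]:
  w00 = 1, w01 = -1/2, w10 = 0, w11 = -1

1 -1/2 0 -1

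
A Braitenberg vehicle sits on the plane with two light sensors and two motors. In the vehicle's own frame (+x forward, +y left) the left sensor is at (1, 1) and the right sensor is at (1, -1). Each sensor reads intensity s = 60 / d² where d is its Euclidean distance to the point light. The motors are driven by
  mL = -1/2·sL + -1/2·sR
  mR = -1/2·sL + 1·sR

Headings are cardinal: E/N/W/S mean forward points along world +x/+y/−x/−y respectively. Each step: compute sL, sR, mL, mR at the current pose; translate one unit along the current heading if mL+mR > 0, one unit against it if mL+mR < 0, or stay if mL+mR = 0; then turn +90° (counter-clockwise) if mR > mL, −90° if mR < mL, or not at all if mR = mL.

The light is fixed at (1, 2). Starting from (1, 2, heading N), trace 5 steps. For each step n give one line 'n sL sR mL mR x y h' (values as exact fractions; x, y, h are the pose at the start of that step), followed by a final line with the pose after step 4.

0 30 30 -30 15 1 2 N
1 12 60 -36 54 1 1 W
2 15 15/2 -45/4 0 0 1 S
3 60 60 -60 30 0 2 E
4 6 30 -18 27 -1 2 N
final -1 3 W

n=0: pose=(1,2,N); sL=30, sR=30; mL=-30, mR=15; mL+mR=-15 → advance -1; mR−mL=45 → turn +1·90°
n=1: pose=(1,1,W); sL=12, sR=60; mL=-36, mR=54; mL+mR=18 → advance +1; mR−mL=90 → turn +1·90°
n=2: pose=(0,1,S); sL=15, sR=15/2; mL=-45/4, mR=0; mL+mR=-45/4 → advance -1; mR−mL=45/4 → turn +1·90°
n=3: pose=(0,2,E); sL=60, sR=60; mL=-60, mR=30; mL+mR=-30 → advance -1; mR−mL=90 → turn +1·90°
n=4: pose=(-1,2,N); sL=6, sR=30; mL=-18, mR=27; mL+mR=9 → advance +1; mR−mL=45 → turn +1·90°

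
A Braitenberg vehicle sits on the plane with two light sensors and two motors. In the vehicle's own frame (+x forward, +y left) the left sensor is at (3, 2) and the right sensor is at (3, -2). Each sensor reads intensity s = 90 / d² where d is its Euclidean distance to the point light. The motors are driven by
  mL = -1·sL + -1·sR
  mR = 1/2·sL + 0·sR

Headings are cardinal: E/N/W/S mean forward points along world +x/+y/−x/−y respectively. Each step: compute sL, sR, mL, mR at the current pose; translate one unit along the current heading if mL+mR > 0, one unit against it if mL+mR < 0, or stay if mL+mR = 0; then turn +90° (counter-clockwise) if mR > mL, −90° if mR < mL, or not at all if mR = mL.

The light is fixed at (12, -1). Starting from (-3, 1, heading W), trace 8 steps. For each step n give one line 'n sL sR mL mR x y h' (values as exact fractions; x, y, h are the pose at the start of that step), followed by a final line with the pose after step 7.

n=0: pose=(-3,1,W); sL=5/18, sR=9/34; mL=-83/153, mR=5/36; mL+mR=-247/612 → advance -1; mR−mL=139/204 → turn +1·90°
n=1: pose=(-2,1,S); sL=18/29, sR=90/257; mL=-7236/7453, mR=9/29; mL+mR=-4923/7453 → advance -1; mR−mL=9549/7453 → turn +1·90°
n=2: pose=(-2,2,E); sL=45/73, sR=45/61; mL=-6030/4453, mR=45/146; mL+mR=-9315/8906 → advance -1; mR−mL=14805/8906 → turn +1·90°
n=3: pose=(-3,2,N); sL=18/65, sR=18/41; mL=-1908/2665, mR=9/65; mL+mR=-1539/2665 → advance -1; mR−mL=2277/2665 → turn +1·90°
n=4: pose=(-3,1,W); sL=5/18, sR=9/34; mL=-83/153, mR=5/36; mL+mR=-247/612 → advance -1; mR−mL=139/204 → turn +1·90°
n=5: pose=(-2,1,S); sL=18/29, sR=90/257; mL=-7236/7453, mR=9/29; mL+mR=-4923/7453 → advance -1; mR−mL=9549/7453 → turn +1·90°
n=6: pose=(-2,2,E); sL=45/73, sR=45/61; mL=-6030/4453, mR=45/146; mL+mR=-9315/8906 → advance -1; mR−mL=14805/8906 → turn +1·90°
n=7: pose=(-3,2,N); sL=18/65, sR=18/41; mL=-1908/2665, mR=9/65; mL+mR=-1539/2665 → advance -1; mR−mL=2277/2665 → turn +1·90°

0 5/18 9/34 -83/153 5/36 -3 1 W
1 18/29 90/257 -7236/7453 9/29 -2 1 S
2 45/73 45/61 -6030/4453 45/146 -2 2 E
3 18/65 18/41 -1908/2665 9/65 -3 2 N
4 5/18 9/34 -83/153 5/36 -3 1 W
5 18/29 90/257 -7236/7453 9/29 -2 1 S
6 45/73 45/61 -6030/4453 45/146 -2 2 E
7 18/65 18/41 -1908/2665 9/65 -3 2 N
final -3 1 W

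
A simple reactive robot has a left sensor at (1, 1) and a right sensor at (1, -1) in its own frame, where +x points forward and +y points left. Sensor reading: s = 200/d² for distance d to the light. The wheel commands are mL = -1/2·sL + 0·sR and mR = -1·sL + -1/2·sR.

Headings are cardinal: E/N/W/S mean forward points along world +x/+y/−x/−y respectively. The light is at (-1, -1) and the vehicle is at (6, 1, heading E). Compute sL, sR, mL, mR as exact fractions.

left sensor world pos  = (7, 2); dL² = 73
right sensor world pos = (7, 0); dR² = 65
sL = 200/73 = 200/73
sR = 200/65 = 40/13
mL = -1/2·sL + 0·sR = -100/73
mR = -1·sL + -1/2·sR = -4060/949

200/73 40/13 -100/73 -4060/949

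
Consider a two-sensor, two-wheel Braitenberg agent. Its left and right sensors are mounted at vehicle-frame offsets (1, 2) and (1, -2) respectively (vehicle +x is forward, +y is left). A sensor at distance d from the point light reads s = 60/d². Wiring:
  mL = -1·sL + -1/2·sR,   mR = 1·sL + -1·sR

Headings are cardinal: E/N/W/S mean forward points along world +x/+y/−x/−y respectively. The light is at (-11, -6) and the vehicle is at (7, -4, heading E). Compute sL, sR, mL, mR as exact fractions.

left sensor world pos  = (8, -2); dL² = 377
right sensor world pos = (8, -6); dR² = 361
sL = 60/377 = 60/377
sR = 60/361 = 60/361
mL = -1·sL + -1/2·sR = -32970/136097
mR = 1·sL + -1·sR = -960/136097

60/377 60/361 -32970/136097 -960/136097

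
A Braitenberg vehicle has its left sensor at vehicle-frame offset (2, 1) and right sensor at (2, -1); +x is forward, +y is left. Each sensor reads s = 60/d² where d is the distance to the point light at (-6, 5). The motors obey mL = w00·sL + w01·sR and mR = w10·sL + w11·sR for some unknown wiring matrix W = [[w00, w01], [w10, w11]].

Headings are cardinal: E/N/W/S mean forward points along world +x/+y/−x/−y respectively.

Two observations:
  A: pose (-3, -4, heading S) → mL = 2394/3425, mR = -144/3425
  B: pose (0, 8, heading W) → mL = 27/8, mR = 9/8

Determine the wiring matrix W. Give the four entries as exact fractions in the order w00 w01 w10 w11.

obs A: pose=(-3,-4,S) → sL=60/137, sR=12/25, mL=2394/3425, mR=-144/3425
obs B: pose=(0,8,W) → sL=3, sR=15/8, mL=27/8, mR=9/8
sensor matrix S = [[60/137, 12/25], [3, 15/8]]; det S = -4239/6850
solve [mL_A; mL_B] = S·[w00; w01] and [mR_A; mR_B] = S·[w10; w11]:
  w00 = 1/2, w01 = 1, w10 = 1, w11 = -1

1/2 1 1 -1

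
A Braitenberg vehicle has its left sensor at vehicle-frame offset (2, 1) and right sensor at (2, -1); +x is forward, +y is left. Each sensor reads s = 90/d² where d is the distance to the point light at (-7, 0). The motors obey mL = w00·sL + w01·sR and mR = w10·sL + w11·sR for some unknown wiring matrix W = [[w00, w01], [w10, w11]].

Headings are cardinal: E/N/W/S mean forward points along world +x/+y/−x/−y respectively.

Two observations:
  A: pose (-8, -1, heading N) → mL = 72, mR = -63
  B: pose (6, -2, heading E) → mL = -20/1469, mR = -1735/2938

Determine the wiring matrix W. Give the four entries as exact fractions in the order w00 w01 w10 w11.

-1 1 -1 -1/2

obs A: pose=(-8,-1,N) → sL=18, sR=90, mL=72, mR=-63
obs B: pose=(6,-2,E) → sL=45/113, sR=5/13, mL=-20/1469, mR=-1735/2938
sensor matrix S = [[18, 90], [45/113, 5/13]]; det S = -42480/1469
solve [mL_A; mL_B] = S·[w00; w01] and [mR_A; mR_B] = S·[w10; w11]:
  w00 = -1, w01 = 1, w10 = -1, w11 = -1/2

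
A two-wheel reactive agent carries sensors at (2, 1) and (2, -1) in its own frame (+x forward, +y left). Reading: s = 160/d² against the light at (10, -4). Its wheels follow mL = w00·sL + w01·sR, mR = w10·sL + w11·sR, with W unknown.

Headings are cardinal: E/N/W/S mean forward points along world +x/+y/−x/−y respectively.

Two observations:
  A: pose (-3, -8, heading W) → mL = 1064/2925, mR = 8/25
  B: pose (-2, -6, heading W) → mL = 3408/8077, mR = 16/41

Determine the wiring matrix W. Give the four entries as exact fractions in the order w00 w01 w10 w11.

obs A: pose=(-3,-8,W) → sL=16/25, sR=80/117, mL=1064/2925, mR=8/25
obs B: pose=(-2,-6,W) → sL=32/41, sR=160/197, mL=3408/8077, mR=16/41
sensor matrix S = [[16/25, 80/117], [32/41, 160/197]]; det S = -65536/4725045
solve [mL_A; mL_B] = S·[w00; w01] and [mR_A; mR_B] = S·[w10; w11]:
  w00 = -1/2, w01 = 1, w10 = 1/2, w11 = 0

-1/2 1 1/2 0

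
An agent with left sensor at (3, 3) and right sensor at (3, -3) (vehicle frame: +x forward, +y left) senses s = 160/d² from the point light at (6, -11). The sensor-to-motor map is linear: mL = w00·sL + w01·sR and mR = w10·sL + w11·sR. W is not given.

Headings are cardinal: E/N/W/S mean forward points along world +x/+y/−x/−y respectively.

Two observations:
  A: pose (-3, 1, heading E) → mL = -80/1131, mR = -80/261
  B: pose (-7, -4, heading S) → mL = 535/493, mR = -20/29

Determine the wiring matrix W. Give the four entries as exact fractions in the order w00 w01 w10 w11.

obs A: pose=(-3,1,E) → sL=160/261, sR=160/117, mL=-80/1131, mR=-80/261
obs B: pose=(-7,-4,S) → sL=40/29, sR=10/17, mL=535/493, mR=-20/29
sensor matrix S = [[160/261, 160/117], [40/29, 10/17]]; det S = -88000/57681
solve [mL_A; mL_B] = S·[w00; w01] and [mR_A; mR_B] = S·[w10; w11]:
  w00 = 1, w01 = -1/2, w10 = -1/2, w11 = 0

1 -1/2 -1/2 0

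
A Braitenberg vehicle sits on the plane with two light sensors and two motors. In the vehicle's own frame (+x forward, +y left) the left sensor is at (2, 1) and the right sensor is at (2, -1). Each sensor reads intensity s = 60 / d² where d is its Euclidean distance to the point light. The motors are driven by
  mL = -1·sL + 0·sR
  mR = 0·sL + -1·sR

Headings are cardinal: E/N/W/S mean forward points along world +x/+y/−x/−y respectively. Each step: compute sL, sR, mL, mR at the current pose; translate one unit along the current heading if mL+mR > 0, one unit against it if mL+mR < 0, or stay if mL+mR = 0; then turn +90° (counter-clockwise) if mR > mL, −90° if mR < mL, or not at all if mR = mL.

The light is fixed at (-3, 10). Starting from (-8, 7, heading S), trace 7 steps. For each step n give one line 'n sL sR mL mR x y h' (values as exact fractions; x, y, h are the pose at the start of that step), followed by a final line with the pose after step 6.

0 60/41 60/61 -60/41 -60/61 -8 7 S
1 6 10/3 -6 -10/3 -8 8 E
2 60/49 12/5 -60/49 -12/5 -9 8 N
3 3 15/8 -3 -15/8 -9 7 E
4 12/13 60/37 -12/13 -60/37 -10 7 N
5 30/17 6/5 -30/17 -6/5 -10 6 E
6 12/17 60/53 -12/17 -60/53 -11 6 N
final -11 5 E

n=0: pose=(-8,7,S); sL=60/41, sR=60/61; mL=-60/41, mR=-60/61; mL+mR=-6120/2501 → advance -1; mR−mL=1200/2501 → turn +1·90°
n=1: pose=(-8,8,E); sL=6, sR=10/3; mL=-6, mR=-10/3; mL+mR=-28/3 → advance -1; mR−mL=8/3 → turn +1·90°
n=2: pose=(-9,8,N); sL=60/49, sR=12/5; mL=-60/49, mR=-12/5; mL+mR=-888/245 → advance -1; mR−mL=-288/245 → turn -1·90°
n=3: pose=(-9,7,E); sL=3, sR=15/8; mL=-3, mR=-15/8; mL+mR=-39/8 → advance -1; mR−mL=9/8 → turn +1·90°
n=4: pose=(-10,7,N); sL=12/13, sR=60/37; mL=-12/13, mR=-60/37; mL+mR=-1224/481 → advance -1; mR−mL=-336/481 → turn -1·90°
n=5: pose=(-10,6,E); sL=30/17, sR=6/5; mL=-30/17, mR=-6/5; mL+mR=-252/85 → advance -1; mR−mL=48/85 → turn +1·90°
n=6: pose=(-11,6,N); sL=12/17, sR=60/53; mL=-12/17, mR=-60/53; mL+mR=-1656/901 → advance -1; mR−mL=-384/901 → turn -1·90°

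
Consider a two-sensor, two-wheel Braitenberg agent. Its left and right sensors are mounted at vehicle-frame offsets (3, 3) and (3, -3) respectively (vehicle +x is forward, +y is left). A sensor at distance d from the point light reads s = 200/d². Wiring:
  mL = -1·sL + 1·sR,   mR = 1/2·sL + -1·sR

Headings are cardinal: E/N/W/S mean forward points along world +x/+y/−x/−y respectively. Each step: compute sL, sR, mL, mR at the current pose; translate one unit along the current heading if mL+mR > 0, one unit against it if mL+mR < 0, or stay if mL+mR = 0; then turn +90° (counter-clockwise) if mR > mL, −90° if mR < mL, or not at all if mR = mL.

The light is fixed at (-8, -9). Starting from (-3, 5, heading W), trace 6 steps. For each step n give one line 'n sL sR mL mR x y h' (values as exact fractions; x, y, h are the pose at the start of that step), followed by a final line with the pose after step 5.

0 8/5 200/293 -1344/1465 172/1465 -3 5 W
1 100/101 20/13 720/1313 -1370/1313 -2 5 S
2 200/153 200/333 -4000/5661 100/1887 -2 6 W
3 50/61 5/4 105/244 -205/244 -1 6 S
4 40/37 200/377 -7680/13949 140/13949 -1 7 W
5 20/29 100/97 960/2813 -1930/2813 0 7 S
final 0 8 W

n=0: pose=(-3,5,W); sL=8/5, sR=200/293; mL=-1344/1465, mR=172/1465; mL+mR=-4/5 → advance -1; mR−mL=1516/1465 → turn +1·90°
n=1: pose=(-2,5,S); sL=100/101, sR=20/13; mL=720/1313, mR=-1370/1313; mL+mR=-50/101 → advance -1; mR−mL=-2090/1313 → turn -1·90°
n=2: pose=(-2,6,W); sL=200/153, sR=200/333; mL=-4000/5661, mR=100/1887; mL+mR=-100/153 → advance -1; mR−mL=4300/5661 → turn +1·90°
n=3: pose=(-1,6,S); sL=50/61, sR=5/4; mL=105/244, mR=-205/244; mL+mR=-25/61 → advance -1; mR−mL=-155/122 → turn -1·90°
n=4: pose=(-1,7,W); sL=40/37, sR=200/377; mL=-7680/13949, mR=140/13949; mL+mR=-20/37 → advance -1; mR−mL=7820/13949 → turn +1·90°
n=5: pose=(0,7,S); sL=20/29, sR=100/97; mL=960/2813, mR=-1930/2813; mL+mR=-10/29 → advance -1; mR−mL=-2890/2813 → turn -1·90°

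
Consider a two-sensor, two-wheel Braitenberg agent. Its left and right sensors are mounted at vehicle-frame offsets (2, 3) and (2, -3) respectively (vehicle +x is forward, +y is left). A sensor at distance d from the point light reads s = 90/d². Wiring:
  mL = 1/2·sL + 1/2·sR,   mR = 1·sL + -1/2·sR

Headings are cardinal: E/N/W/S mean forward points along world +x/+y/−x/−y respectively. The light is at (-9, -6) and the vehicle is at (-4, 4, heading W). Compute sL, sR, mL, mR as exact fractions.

45/29 45/89 2655/2581 6705/5162

left sensor world pos  = (-6, 1); dL² = 58
right sensor world pos = (-6, 7); dR² = 178
sL = 90/58 = 45/29
sR = 90/178 = 45/89
mL = 1/2·sL + 1/2·sR = 2655/2581
mR = 1·sL + -1/2·sR = 6705/5162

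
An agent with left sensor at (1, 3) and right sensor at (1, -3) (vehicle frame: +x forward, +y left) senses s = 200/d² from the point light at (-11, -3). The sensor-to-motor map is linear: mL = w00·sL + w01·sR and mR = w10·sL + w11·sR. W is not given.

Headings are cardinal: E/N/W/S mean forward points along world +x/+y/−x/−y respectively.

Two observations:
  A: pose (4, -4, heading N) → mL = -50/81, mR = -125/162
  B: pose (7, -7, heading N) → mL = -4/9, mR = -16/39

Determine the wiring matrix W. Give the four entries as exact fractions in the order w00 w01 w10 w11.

obs A: pose=(4,-4,N) → sL=25/18, sR=50/81, mL=-50/81, mR=-125/162
obs B: pose=(7,-7,N) → sL=100/117, sR=4/9, mL=-4/9, mR=-16/39
sensor matrix S = [[25/18, 50/81], [100/117, 4/9]]; det S = 850/9477
solve [mL_A; mL_B] = S·[w00; w01] and [mR_A; mR_B] = S·[w10; w11]:
  w00 = 0, w01 = -1, w10 = -1, w11 = 1

0 -1 -1 1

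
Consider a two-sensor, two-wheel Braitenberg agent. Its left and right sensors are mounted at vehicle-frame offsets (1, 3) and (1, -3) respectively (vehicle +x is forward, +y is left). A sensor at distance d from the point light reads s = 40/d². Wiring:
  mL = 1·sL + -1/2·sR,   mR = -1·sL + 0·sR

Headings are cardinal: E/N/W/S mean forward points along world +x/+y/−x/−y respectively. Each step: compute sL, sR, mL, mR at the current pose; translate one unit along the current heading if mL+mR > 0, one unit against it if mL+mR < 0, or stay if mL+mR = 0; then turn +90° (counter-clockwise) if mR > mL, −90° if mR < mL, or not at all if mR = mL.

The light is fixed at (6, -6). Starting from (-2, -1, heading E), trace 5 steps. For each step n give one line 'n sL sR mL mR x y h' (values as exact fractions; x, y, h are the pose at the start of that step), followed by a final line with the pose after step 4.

n=0: pose=(-2,-1,E); sL=40/113, sR=40/53; mL=-140/5989, mR=-40/113; mL+mR=-20/53 → advance -1; mR−mL=-1980/5989 → turn -1·90°
n=1: pose=(-3,-1,S); sL=10/13, sR=1/4; mL=67/104, mR=-10/13; mL+mR=-1/8 → advance -1; mR−mL=-147/104 → turn -1·90°
n=2: pose=(-3,0,W); sL=40/109, sR=40/181; mL=5060/19729, mR=-40/109; mL+mR=-20/181 → advance -1; mR−mL=-12300/19729 → turn -1·90°
n=3: pose=(-2,0,N); sL=4/17, sR=20/37; mL=-22/629, mR=-4/17; mL+mR=-10/37 → advance -1; mR−mL=-126/629 → turn -1·90°
n=4: pose=(-2,-1,E); sL=40/113, sR=40/53; mL=-140/5989, mR=-40/113; mL+mR=-20/53 → advance -1; mR−mL=-1980/5989 → turn -1·90°

0 40/113 40/53 -140/5989 -40/113 -2 -1 E
1 10/13 1/4 67/104 -10/13 -3 -1 S
2 40/109 40/181 5060/19729 -40/109 -3 0 W
3 4/17 20/37 -22/629 -4/17 -2 0 N
4 40/113 40/53 -140/5989 -40/113 -2 -1 E
final -3 -1 S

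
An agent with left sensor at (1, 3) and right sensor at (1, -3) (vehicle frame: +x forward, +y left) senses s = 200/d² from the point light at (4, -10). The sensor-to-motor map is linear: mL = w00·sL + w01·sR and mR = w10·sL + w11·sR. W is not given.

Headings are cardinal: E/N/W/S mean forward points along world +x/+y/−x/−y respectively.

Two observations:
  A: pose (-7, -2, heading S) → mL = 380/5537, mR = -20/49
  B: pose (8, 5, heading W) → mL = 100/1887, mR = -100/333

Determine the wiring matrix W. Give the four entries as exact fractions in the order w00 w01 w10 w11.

1/2 -1 0 -1/2

obs A: pose=(-7,-2,S) → sL=200/113, sR=40/49, mL=380/5537, mR=-20/49
obs B: pose=(8,5,W) → sL=200/153, sR=200/333, mL=100/1887, mR=-100/333
sensor matrix S = [[200/113, 40/49], [200/153, 200/333]]; det S = -128000/31344957
solve [mL_A; mL_B] = S·[w00; w01] and [mR_A; mR_B] = S·[w10; w11]:
  w00 = 1/2, w01 = -1, w10 = 0, w11 = -1/2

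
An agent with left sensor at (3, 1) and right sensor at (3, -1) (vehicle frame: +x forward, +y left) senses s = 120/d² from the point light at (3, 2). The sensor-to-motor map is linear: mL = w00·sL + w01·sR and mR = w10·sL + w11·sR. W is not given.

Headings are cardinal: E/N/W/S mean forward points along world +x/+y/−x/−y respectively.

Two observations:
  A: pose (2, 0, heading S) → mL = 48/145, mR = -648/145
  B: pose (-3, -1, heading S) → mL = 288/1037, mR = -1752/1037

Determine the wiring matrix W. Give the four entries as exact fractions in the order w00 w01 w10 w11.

1/2 -1/2 -1/2 -1/2

obs A: pose=(2,0,S) → sL=24/5, sR=120/29, mL=48/145, mR=-648/145
obs B: pose=(-3,-1,S) → sL=120/61, sR=24/17, mL=288/1037, mR=-1752/1037
sensor matrix S = [[24/5, 120/29], [120/61, 24/17]]; det S = -205056/150365
solve [mL_A; mL_B] = S·[w00; w01] and [mR_A; mR_B] = S·[w10; w11]:
  w00 = 1/2, w01 = -1/2, w10 = -1/2, w11 = -1/2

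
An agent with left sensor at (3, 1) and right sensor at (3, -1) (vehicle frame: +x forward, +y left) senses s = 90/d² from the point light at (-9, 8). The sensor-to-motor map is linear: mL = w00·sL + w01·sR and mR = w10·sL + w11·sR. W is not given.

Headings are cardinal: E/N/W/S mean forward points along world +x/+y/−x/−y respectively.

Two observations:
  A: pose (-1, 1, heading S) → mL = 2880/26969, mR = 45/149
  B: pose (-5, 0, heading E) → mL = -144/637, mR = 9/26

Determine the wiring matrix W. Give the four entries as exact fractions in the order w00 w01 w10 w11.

obs A: pose=(-1,1,S) → sL=90/181, sR=90/149, mL=2880/26969, mR=45/149
obs B: pose=(-5,0,E) → sL=45/49, sR=9/13, mL=-144/637, mR=9/26
sensor matrix S = [[90/181, 90/149], [45/49, 9/13]]; det S = -3615840/17179253
solve [mL_A; mL_B] = S·[w00; w01] and [mR_A; mR_B] = S·[w10; w11]:
  w00 = -1, w01 = 1, w10 = 0, w11 = 1/2

-1 1 0 1/2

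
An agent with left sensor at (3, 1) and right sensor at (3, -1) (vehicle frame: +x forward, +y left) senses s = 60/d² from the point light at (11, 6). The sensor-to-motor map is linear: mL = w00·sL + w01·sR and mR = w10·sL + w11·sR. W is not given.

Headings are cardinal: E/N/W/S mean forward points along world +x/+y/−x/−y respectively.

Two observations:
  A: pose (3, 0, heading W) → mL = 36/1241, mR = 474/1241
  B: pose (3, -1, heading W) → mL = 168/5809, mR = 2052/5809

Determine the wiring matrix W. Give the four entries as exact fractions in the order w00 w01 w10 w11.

obs A: pose=(3,0,W) → sL=6/17, sR=30/73, mL=36/1241, mR=474/1241
obs B: pose=(3,-1,W) → sL=12/37, sR=60/157, mL=168/5809, mR=2052/5809
sensor matrix S = [[6/17, 30/73], [12/37, 60/157]]; det S = 11520/7208969
solve [mL_A; mL_B] = S·[w00; w01] and [mR_A; mR_B] = S·[w10; w11]:
  w00 = -1/2, w01 = 1/2, w10 = 1/2, w11 = 1/2

-1/2 1/2 1/2 1/2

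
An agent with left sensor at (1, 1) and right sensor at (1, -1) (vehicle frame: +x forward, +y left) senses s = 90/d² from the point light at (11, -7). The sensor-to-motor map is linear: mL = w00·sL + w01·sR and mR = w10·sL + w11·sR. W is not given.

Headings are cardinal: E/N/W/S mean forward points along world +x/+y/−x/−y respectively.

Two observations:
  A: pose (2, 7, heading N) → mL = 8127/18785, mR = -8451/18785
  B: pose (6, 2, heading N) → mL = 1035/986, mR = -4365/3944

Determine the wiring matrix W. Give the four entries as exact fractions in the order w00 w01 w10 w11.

obs A: pose=(2,7,N) → sL=18/65, sR=90/289, mL=8127/18785, mR=-8451/18785
obs B: pose=(6,2,N) → sL=45/68, sR=45/58, mL=1035/986, mR=-4365/3944
sensor matrix S = [[18/65, 90/289], [45/68, 45/58]]; det S = 32481/3704402
solve [mL_A; mL_B] = S·[w00; w01] and [mR_A; mR_B] = S·[w10; w11]:
  w00 = 1, w01 = 1/2, w10 = -1/2, w11 = -1

1 1/2 -1/2 -1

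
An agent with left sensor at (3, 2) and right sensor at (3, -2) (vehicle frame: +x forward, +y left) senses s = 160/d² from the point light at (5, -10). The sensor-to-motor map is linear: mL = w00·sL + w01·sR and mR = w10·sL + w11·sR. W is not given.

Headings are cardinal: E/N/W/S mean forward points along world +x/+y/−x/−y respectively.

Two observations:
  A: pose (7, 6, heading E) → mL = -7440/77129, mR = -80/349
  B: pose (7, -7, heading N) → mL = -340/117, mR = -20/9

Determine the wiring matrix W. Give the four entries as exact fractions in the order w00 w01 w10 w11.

-1 1/2 -1/2 0

obs A: pose=(7,6,E) → sL=160/349, sR=160/221, mL=-7440/77129, mR=-80/349
obs B: pose=(7,-7,N) → sL=40/9, sR=40/13, mL=-340/117, mR=-20/9
sensor matrix S = [[160/349, 160/221], [40/9, 40/13]]; det S = -1254400/694161
solve [mL_A; mL_B] = S·[w00; w01] and [mR_A; mR_B] = S·[w10; w11]:
  w00 = -1, w01 = 1/2, w10 = -1/2, w11 = 0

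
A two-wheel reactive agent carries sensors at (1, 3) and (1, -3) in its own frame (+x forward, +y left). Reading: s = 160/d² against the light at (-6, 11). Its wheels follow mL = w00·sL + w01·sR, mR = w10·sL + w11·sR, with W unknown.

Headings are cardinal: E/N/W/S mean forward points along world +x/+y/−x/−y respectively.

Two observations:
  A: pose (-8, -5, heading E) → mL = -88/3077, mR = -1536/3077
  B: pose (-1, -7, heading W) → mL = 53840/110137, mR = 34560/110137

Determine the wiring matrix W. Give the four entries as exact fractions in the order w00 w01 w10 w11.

obs A: pose=(-8,-5,E) → sL=16/17, sR=80/181, mL=-88/3077, mR=-1536/3077
obs B: pose=(-1,-7,W) → sL=160/457, sR=160/241, mL=53840/110137, mR=34560/110137
sensor matrix S = [[16/17, 80/181], [160/457, 160/241]]; det S = 159313920/338891549
solve [mL_A; mL_B] = S·[w00; w01] and [mR_A; mR_B] = S·[w10; w11]:
  w00 = -1/2, w01 = 1, w10 = -1, w11 = 1

-1/2 1 -1 1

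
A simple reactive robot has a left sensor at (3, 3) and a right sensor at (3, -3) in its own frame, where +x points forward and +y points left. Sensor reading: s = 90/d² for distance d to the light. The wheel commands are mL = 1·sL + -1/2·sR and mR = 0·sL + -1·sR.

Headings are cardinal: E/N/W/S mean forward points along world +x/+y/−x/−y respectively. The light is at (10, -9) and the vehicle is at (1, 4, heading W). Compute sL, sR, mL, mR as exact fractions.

45/122 9/40 1251/4880 -9/40

left sensor world pos  = (-2, 1); dL² = 244
right sensor world pos = (-2, 7); dR² = 400
sL = 90/244 = 45/122
sR = 90/400 = 9/40
mL = 1·sL + -1/2·sR = 1251/4880
mR = 0·sL + -1·sR = -9/40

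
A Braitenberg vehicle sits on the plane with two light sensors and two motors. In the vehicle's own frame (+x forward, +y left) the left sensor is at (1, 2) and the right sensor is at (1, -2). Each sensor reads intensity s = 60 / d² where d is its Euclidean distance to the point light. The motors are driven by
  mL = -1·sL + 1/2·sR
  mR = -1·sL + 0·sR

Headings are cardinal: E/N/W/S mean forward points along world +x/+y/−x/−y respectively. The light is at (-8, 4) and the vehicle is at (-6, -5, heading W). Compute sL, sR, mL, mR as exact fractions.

30/61 6/5 33/305 -30/61

left sensor world pos  = (-7, -7); dL² = 122
right sensor world pos = (-7, -3); dR² = 50
sL = 60/122 = 30/61
sR = 60/50 = 6/5
mL = -1·sL + 1/2·sR = 33/305
mR = -1·sL + 0·sR = -30/61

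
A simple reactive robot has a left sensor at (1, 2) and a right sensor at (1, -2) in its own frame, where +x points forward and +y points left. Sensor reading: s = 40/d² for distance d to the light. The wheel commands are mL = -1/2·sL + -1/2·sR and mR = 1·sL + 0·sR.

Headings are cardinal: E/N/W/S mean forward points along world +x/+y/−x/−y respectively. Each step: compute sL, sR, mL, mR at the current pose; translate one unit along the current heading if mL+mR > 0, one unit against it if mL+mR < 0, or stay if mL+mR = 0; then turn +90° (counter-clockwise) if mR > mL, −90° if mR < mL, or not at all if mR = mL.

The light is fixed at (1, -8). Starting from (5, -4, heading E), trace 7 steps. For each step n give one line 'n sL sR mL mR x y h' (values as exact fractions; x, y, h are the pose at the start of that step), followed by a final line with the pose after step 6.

0 40/61 40/29 -1800/1769 40/61 5 -4 E
1 20/13 4/5 -76/65 20/13 4 -4 N
2 40/13 40/53 -1320/689 40/13 4 -3 W
3 5/4 5/2 -15/8 5/4 3 -3 S
4 40/73 8/5 -392/365 40/73 3 -2 E
5 4/5 20/29 -108/145 4/5 2 -2 N
6 8/5 40/81 -424/405 8/5 2 -1 W
final 1 -1 S

n=0: pose=(5,-4,E); sL=40/61, sR=40/29; mL=-1800/1769, mR=40/61; mL+mR=-640/1769 → advance -1; mR−mL=2960/1769 → turn +1·90°
n=1: pose=(4,-4,N); sL=20/13, sR=4/5; mL=-76/65, mR=20/13; mL+mR=24/65 → advance +1; mR−mL=176/65 → turn +1·90°
n=2: pose=(4,-3,W); sL=40/13, sR=40/53; mL=-1320/689, mR=40/13; mL+mR=800/689 → advance +1; mR−mL=3440/689 → turn +1·90°
n=3: pose=(3,-3,S); sL=5/4, sR=5/2; mL=-15/8, mR=5/4; mL+mR=-5/8 → advance -1; mR−mL=25/8 → turn +1·90°
n=4: pose=(3,-2,E); sL=40/73, sR=8/5; mL=-392/365, mR=40/73; mL+mR=-192/365 → advance -1; mR−mL=592/365 → turn +1·90°
n=5: pose=(2,-2,N); sL=4/5, sR=20/29; mL=-108/145, mR=4/5; mL+mR=8/145 → advance +1; mR−mL=224/145 → turn +1·90°
n=6: pose=(2,-1,W); sL=8/5, sR=40/81; mL=-424/405, mR=8/5; mL+mR=224/405 → advance +1; mR−mL=1072/405 → turn +1·90°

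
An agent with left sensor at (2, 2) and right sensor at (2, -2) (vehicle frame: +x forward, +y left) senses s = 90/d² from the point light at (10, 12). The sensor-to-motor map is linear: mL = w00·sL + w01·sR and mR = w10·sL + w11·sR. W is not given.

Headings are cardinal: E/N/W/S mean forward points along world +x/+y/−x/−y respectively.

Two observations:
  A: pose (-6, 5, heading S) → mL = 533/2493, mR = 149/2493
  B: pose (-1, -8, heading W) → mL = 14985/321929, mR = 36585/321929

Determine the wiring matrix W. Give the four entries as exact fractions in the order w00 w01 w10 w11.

1 -1/2 -1/2 1

obs A: pose=(-6,5,S) → sL=90/277, sR=2/9, mL=533/2493, mR=149/2493
obs B: pose=(-1,-8,W) → sL=90/653, sR=90/493, mL=14985/321929, mR=36585/321929
sensor matrix S = [[90/277, 2/9], [90/653, 90/493]]; det S = 2558080/89174333
solve [mL_A; mL_B] = S·[w00; w01] and [mR_A; mR_B] = S·[w10; w11]:
  w00 = 1, w01 = -1/2, w10 = -1/2, w11 = 1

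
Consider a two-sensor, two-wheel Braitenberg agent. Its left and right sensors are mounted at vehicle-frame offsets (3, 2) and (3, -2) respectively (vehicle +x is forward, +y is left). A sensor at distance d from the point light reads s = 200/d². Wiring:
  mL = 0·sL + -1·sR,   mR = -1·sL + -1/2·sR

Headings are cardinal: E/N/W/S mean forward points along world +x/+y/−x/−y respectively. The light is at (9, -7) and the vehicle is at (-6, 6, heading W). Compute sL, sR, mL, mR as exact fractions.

left sensor world pos  = (-9, 4); dL² = 445
right sensor world pos = (-9, 8); dR² = 549
sL = 200/445 = 40/89
sR = 200/549 = 200/549
mL = 0·sL + -1·sR = -200/549
mR = -1·sL + -1/2·sR = -30860/48861

40/89 200/549 -200/549 -30860/48861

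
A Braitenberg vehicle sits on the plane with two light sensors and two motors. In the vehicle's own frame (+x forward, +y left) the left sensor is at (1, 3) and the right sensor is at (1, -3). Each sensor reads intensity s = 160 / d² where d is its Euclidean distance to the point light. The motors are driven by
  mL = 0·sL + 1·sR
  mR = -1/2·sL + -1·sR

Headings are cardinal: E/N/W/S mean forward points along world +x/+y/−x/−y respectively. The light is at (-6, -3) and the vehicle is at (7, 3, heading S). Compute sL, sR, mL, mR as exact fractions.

160/281 32/25 32/25 -10992/7025

left sensor world pos  = (10, 2); dL² = 281
right sensor world pos = (4, 2); dR² = 125
sL = 160/281 = 160/281
sR = 160/125 = 32/25
mL = 0·sL + 1·sR = 32/25
mR = -1/2·sL + -1·sR = -10992/7025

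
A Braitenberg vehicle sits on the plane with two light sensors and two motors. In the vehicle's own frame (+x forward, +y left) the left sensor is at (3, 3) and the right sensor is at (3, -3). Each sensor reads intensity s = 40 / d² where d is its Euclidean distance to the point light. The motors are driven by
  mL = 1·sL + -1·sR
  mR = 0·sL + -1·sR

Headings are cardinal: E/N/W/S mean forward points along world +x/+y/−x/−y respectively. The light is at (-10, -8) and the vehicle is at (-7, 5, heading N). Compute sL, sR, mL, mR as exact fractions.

5/32 10/73 45/2336 -10/73

left sensor world pos  = (-10, 8); dL² = 256
right sensor world pos = (-4, 8); dR² = 292
sL = 40/256 = 5/32
sR = 40/292 = 10/73
mL = 1·sL + -1·sR = 45/2336
mR = 0·sL + -1·sR = -10/73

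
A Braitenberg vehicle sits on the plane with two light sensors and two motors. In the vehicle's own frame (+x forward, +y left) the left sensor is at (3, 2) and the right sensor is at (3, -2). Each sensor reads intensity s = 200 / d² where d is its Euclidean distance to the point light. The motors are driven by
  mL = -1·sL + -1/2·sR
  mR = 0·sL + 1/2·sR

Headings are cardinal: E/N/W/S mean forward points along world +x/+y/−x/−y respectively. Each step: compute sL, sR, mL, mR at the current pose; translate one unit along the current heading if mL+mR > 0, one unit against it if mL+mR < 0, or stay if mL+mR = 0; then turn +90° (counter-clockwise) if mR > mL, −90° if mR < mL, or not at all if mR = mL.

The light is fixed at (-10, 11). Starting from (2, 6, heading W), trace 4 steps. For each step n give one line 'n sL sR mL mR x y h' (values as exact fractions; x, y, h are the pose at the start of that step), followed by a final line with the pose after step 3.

0 20/13 20/9 -310/117 10/9 2 6 W
1 200/289 40/37 -13180/10693 20/37 3 6 S
2 10/13 50/73 -1055/949 25/73 3 7 E
3 200/101 200/197 -49500/19897 100/197 2 7 N
final 2 6 W

n=0: pose=(2,6,W); sL=20/13, sR=20/9; mL=-310/117, mR=10/9; mL+mR=-20/13 → advance -1; mR−mL=440/117 → turn +1·90°
n=1: pose=(3,6,S); sL=200/289, sR=40/37; mL=-13180/10693, mR=20/37; mL+mR=-200/289 → advance -1; mR−mL=18960/10693 → turn +1·90°
n=2: pose=(3,7,E); sL=10/13, sR=50/73; mL=-1055/949, mR=25/73; mL+mR=-10/13 → advance -1; mR−mL=1380/949 → turn +1·90°
n=3: pose=(2,7,N); sL=200/101, sR=200/197; mL=-49500/19897, mR=100/197; mL+mR=-200/101 → advance -1; mR−mL=59600/19897 → turn +1·90°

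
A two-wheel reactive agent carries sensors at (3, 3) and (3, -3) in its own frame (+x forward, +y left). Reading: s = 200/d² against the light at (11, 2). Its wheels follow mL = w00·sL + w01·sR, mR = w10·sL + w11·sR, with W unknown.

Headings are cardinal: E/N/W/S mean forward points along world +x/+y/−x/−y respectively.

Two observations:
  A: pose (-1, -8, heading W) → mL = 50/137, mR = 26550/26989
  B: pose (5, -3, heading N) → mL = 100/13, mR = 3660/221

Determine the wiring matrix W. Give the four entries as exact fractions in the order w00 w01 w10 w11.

0 1/2 1/2 1

obs A: pose=(-1,-8,W) → sL=100/197, sR=100/137, mL=50/137, mR=26550/26989
obs B: pose=(5,-3,N) → sL=40/17, sR=200/13, mL=100/13, mR=3660/221
sensor matrix S = [[100/197, 100/137], [40/17, 200/13]]; det S = 36336000/5964569
solve [mL_A; mL_B] = S·[w00; w01] and [mR_A; mR_B] = S·[w10; w11]:
  w00 = 0, w01 = 1/2, w10 = 1/2, w11 = 1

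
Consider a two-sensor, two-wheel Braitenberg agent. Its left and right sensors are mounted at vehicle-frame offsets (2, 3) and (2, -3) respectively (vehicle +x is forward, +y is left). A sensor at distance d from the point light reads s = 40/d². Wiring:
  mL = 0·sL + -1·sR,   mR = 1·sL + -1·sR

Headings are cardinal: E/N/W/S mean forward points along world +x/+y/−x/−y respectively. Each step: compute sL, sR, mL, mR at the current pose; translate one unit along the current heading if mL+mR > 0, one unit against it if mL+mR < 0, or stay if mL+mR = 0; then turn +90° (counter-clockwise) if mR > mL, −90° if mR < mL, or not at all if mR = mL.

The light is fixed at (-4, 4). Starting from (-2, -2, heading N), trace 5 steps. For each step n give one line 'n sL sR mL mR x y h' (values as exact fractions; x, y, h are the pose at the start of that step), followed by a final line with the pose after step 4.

n=0: pose=(-2,-2,N); sL=40/17, sR=40/41; mL=-40/41, mR=960/697; mL+mR=280/697 → advance +1; mR−mL=40/17 → turn +1·90°
n=1: pose=(-2,-1,W); sL=5/8, sR=10; mL=-10, mR=-75/8; mL+mR=-155/8 → advance -1; mR−mL=5/8 → turn +1·90°
n=2: pose=(-1,-1,S); sL=8/17, sR=40/49; mL=-40/49, mR=-288/833; mL+mR=-968/833 → advance -1; mR−mL=8/17 → turn +1·90°
n=3: pose=(-1,0,E); sL=20/13, sR=20/37; mL=-20/37, mR=480/481; mL+mR=220/481 → advance +1; mR−mL=20/13 → turn +1·90°
n=4: pose=(0,0,N); sL=8, sR=40/53; mL=-40/53, mR=384/53; mL+mR=344/53 → advance +1; mR−mL=8 → turn +1·90°

0 40/17 40/41 -40/41 960/697 -2 -2 N
1 5/8 10 -10 -75/8 -2 -1 W
2 8/17 40/49 -40/49 -288/833 -1 -1 S
3 20/13 20/37 -20/37 480/481 -1 0 E
4 8 40/53 -40/53 384/53 0 0 N
final 0 1 W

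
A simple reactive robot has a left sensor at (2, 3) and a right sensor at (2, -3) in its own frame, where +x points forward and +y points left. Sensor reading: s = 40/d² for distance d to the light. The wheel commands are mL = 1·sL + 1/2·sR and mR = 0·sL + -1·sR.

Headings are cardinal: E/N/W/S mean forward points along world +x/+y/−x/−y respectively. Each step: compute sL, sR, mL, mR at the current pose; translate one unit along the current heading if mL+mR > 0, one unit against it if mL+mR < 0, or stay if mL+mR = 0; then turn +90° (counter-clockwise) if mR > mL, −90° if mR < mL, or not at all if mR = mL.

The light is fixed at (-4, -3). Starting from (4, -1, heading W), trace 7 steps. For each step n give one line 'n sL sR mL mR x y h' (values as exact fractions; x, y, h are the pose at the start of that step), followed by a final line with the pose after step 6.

n=0: pose=(4,-1,W); sL=40/37, sR=40/61; mL=3180/2257, mR=-40/61; mL+mR=1700/2257 → advance +1; mR−mL=-4660/2257 → turn -1·90°
n=1: pose=(3,-1,N); sL=5/4, sR=10/29; mL=165/116, mR=-10/29; mL+mR=125/116 → advance +1; mR−mL=-205/116 → turn -1·90°
n=2: pose=(3,0,E); sL=40/117, sR=40/81; mL=620/1053, mR=-40/81; mL+mR=100/1053 → advance +1; mR−mL=-380/351 → turn -1·90°
n=3: pose=(4,0,S); sL=20/61, sR=20/13; mL=870/793, mR=-20/13; mL+mR=-350/793 → advance -1; mR−mL=-2090/793 → turn -1·90°
n=4: pose=(4,1,W); sL=40/37, sR=8/17; mL=828/629, mR=-8/17; mL+mR=532/629 → advance +1; mR−mL=-1124/629 → turn -1·90°
n=5: pose=(3,1,N); sL=10/13, sR=5/17; mL=405/442, mR=-5/17; mL+mR=275/442 → advance +1; mR−mL=-535/442 → turn -1·90°
n=6: pose=(3,2,E); sL=8/29, sR=8/17; mL=252/493, mR=-8/17; mL+mR=20/493 → advance +1; mR−mL=-484/493 → turn -1·90°

0 40/37 40/61 3180/2257 -40/61 4 -1 W
1 5/4 10/29 165/116 -10/29 3 -1 N
2 40/117 40/81 620/1053 -40/81 3 0 E
3 20/61 20/13 870/793 -20/13 4 0 S
4 40/37 8/17 828/629 -8/17 4 1 W
5 10/13 5/17 405/442 -5/17 3 1 N
6 8/29 8/17 252/493 -8/17 3 2 E
final 4 2 S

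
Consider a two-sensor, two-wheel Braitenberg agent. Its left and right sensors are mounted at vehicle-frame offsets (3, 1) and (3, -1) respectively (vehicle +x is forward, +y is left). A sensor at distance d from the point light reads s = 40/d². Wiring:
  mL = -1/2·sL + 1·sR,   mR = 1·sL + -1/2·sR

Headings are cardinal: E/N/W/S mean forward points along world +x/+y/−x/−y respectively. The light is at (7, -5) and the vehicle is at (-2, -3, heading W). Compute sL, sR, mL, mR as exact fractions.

left sensor world pos  = (-5, -4); dL² = 145
right sensor world pos = (-5, -2); dR² = 153
sL = 40/145 = 8/29
sR = 40/153 = 40/153
mL = -1/2·sL + 1·sR = 548/4437
mR = 1·sL + -1/2·sR = 644/4437

8/29 40/153 548/4437 644/4437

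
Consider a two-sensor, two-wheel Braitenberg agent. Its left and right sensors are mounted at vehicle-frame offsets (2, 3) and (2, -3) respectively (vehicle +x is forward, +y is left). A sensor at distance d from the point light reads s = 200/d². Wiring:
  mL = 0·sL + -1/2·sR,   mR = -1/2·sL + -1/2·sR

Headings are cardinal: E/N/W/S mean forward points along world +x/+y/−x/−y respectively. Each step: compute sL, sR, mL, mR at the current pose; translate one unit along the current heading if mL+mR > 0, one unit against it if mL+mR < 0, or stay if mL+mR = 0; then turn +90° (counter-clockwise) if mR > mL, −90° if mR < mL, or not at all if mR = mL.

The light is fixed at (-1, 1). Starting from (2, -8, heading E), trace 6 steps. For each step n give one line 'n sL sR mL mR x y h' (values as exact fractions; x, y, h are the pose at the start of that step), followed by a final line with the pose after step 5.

n=0: pose=(2,-8,E); sL=200/61, sR=200/169; mL=-100/169, mR=-23000/10309; mL+mR=-29100/10309 → advance -1; mR−mL=-100/61 → turn -1·90°
n=1: pose=(1,-8,S); sL=100/73, sR=100/61; mL=-50/61, mR=-6700/4453; mL+mR=-10350/4453 → advance -1; mR−mL=-50/73 → turn -1·90°
n=2: pose=(1,-7,W); sL=200/121, sR=8; mL=-4, mR=-584/121; mL+mR=-1068/121 → advance -1; mR−mL=-100/121 → turn -1·90°
n=3: pose=(2,-7,N); sL=50/9, sR=25/9; mL=-25/18, mR=-25/6; mL+mR=-50/9 → advance -1; mR−mL=-25/9 → turn -1·90°
n=4: pose=(2,-8,E); sL=200/61, sR=200/169; mL=-100/169, mR=-23000/10309; mL+mR=-29100/10309 → advance -1; mR−mL=-100/61 → turn -1·90°
n=5: pose=(1,-8,S); sL=100/73, sR=100/61; mL=-50/61, mR=-6700/4453; mL+mR=-10350/4453 → advance -1; mR−mL=-50/73 → turn -1·90°

0 200/61 200/169 -100/169 -23000/10309 2 -8 E
1 100/73 100/61 -50/61 -6700/4453 1 -8 S
2 200/121 8 -4 -584/121 1 -7 W
3 50/9 25/9 -25/18 -25/6 2 -7 N
4 200/61 200/169 -100/169 -23000/10309 2 -8 E
5 100/73 100/61 -50/61 -6700/4453 1 -8 S
final 1 -7 W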